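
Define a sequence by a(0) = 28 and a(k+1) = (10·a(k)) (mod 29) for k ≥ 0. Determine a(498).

25

a(0) = 28,  a(1) = 19,  a(2) = 16,  a(3) = 15,  a(4) = 5,  a(5) = 21,  a(6) = 7,  a(7) = 12,  a(8) = 4,  a(9) = 11,  a(10) = 23,  a(11) = 27,  a(12) = 9,  a(13) = 3,  a(14) = 1,  a(15) = 10,  a(16) = 13,  a(17) = 14,  a(18) = 24,  a(19) = 8,  a(20) = 22,  a(21) = 17,  a(22) = 25,  a(23) = 18,  a(24) = 6,  a(25) = 2,  a(26) = 20,  a(27) = 26,  a(28) = 28.
The sequence repeats with period 28.
(498 - 0) mod 28 = 22, so a(498) = a(22) = 25.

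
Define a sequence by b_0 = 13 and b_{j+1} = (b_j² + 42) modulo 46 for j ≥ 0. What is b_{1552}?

Listing terms: b_0 = 13,  b_1 = 27,  b_2 = 35,  b_3 = 25,  b_4 = 23,  b_5 = 19,  b_6 = 35.
Since b_6 = b_2 = 35, the sequence is eventually periodic: after a pre-period of length 2 it cycles with period 4.
For j ≥ 2, b_j depends only on (j - 2) mod 4. (1552 - 2) mod 4 = 2, so b_{1552} = b_4 = 23.

23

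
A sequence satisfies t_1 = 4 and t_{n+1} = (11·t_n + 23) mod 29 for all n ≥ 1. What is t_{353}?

1

t_1 = 4, t_2 = 9, t_3 = 6, t_4 = 2, t_5 = 16, t_6 = 25, t_7 = 8, t_8 = 24, t_9 = 26, t_{10} = 19, t_{11} = 0, t_{12} = 23, t_{13} = 15, t_{14} = 14, t_{15} = 3, t_{16} = 27, t_{17} = 1, t_{18} = 5, t_{19} = 20, t_{20} = 11, t_{21} = 28, t_{22} = 12, t_{23} = 10, t_{24} = 17, t_{25} = 7, t_{26} = 13, t_{27} = 21, t_{28} = 22, t_{29} = 4.
Since t_{29} = t_1 = 4, the sequence is periodic with period 28.
So t_{353} = t_{1 + ((353-1) mod 28)} = t_{17} = 1.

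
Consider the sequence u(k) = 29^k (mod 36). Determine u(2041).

We have u(1) = 29,  u(2) = 13,  u(3) = 17,  u(4) = 25,  u(5) = 5,  u(6) = 1,  u(7) = 29.
The sequence repeats with period 6.
(2041 - 1) mod 6 = 0, so u(2041) = u(1) = 29.

29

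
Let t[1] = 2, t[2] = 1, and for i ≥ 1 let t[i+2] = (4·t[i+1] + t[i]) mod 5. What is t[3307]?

2

We have t[1] = 2, t[2] = 1, t[3] = 1, t[4] = 0, t[5] = 1, t[6] = 4, t[7] = 2, t[8] = 2, t[9] = 0, t[10] = 2, t[11] = 3, t[12] = 4, t[13] = 4, t[14] = 0, t[15] = 4, t[16] = 1, t[17] = 3, t[18] = 3, t[19] = 0, t[20] = 3, t[21] = 2, t[22] = 1.
The sequence repeats with period 20.
(3307 - 1) mod 20 = 6, so t[3307] = t[7] = 2.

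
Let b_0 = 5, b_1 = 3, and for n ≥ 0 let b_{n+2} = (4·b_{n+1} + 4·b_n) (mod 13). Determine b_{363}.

Listing terms: b_0 = 5,  b_1 = 3,  b_2 = 6,  b_3 = 10,  b_4 = 12,  b_5 = 10,  b_6 = 10,  b_7 = 2,  b_8 = 9,  b_9 = 5,  b_{10} = 4,  b_{11} = 10,  b_{12} = 4,  b_{13} = 4,  b_{14} = 6,  b_{15} = 1,  b_{16} = 2,  b_{17} = 12,  b_{18} = 4,  b_{19} = 12,  b_{20} = 12,  b_{21} = 5,  b_{22} = 3.
Since (b_{21}, b_{22}) = (b_0, b_1) = (5, 3) (two consecutive terms determine the rest), the sequence is periodic with period 21.
So b_{363} = b_{0 + ((363-0) mod 21)} = b_6 = 10.

10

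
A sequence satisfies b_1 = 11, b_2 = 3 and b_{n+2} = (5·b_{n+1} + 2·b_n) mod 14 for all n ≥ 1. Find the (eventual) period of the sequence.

Listing terms: b_1 = 11; b_2 = 3; b_3 = 9; b_4 = 9; b_5 = 7; b_6 = 11; b_7 = 13; b_8 = 3; b_9 = 13; b_{10} = 1; b_{11} = 3; b_{12} = 3; b_{13} = 7; b_{14} = 13; b_{15} = 9; b_{16} = 1; b_{17} = 9; b_{18} = 5; b_{19} = 1; b_{20} = 1; b_{21} = 7; b_{22} = 9; b_{23} = 3; b_{24} = 5; b_{25} = 3; b_{26} = 11; b_{27} = 5; b_{28} = 5; b_{29} = 7; b_{30} = 3; b_{31} = 1; b_{32} = 11; b_{33} = 1; b_{34} = 13; b_{35} = 11; b_{36} = 11; b_{37} = 7; b_{38} = 1; b_{39} = 5; b_{40} = 13; b_{41} = 5; b_{42} = 9; b_{43} = 13; b_{44} = 13; b_{45} = 7; b_{46} = 5; b_{47} = 11; b_{48} = 9; b_{49} = 11; b_{50} = 3.
Since (b_{49}, b_{50}) = (b_1, b_2) = (11, 3) (two consecutive terms determine the rest), the sequence is periodic with period 48.

48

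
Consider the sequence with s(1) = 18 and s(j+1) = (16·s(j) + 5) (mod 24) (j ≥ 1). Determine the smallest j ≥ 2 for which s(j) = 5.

2

s(1) = 18,  s(2) = 5,  s(3) = 13,  s(4) = 21,  s(5) = 5.
Since s(5) = s(2) = 5, the sequence is eventually periodic: after a pre-period of length 1 it cycles with period 3.
The value 5 first appears (with j ≥ 2) at s(2).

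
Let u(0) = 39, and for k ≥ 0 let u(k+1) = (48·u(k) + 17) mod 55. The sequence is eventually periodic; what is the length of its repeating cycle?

Listing terms: u(0) = 39,  u(1) = 19,  u(2) = 49,  u(3) = 4,  u(4) = 44,  u(5) = 39.
Since u(5) = u(0) = 39, the sequence is periodic with period 5.

5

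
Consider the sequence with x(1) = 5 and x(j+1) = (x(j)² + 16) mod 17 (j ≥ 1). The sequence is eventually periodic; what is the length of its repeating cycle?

Listing terms: x(1) = 5; x(2) = 7; x(3) = 14; x(4) = 8; x(5) = 12; x(6) = 7.
Since x(6) = x(2) = 7, the sequence is eventually periodic: after a pre-period of length 1 it cycles with period 4.

4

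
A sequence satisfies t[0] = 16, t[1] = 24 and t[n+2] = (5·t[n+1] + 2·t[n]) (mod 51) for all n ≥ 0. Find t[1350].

t[0] = 16; t[1] = 24; t[2] = 50; t[3] = 43; t[4] = 9; t[5] = 29; t[6] = 10; t[7] = 6; t[8] = 50; t[9] = 7; t[10] = 33; t[11] = 26; t[12] = 43; t[13] = 12; t[14] = 44; t[15] = 40; t[16] = 33; t[17] = 41; t[18] = 16; t[19] = 9; t[20] = 26; t[21] = 46; t[22] = 27; t[23] = 23; t[24] = 16; t[25] = 24.
Since (t[24], t[25]) = (t[0], t[1]) = (16, 24) (two consecutive terms determine the rest), the sequence is periodic with period 24.
(1350 - 0) mod 24 = 6, so t[1350] = t[6] = 10.

10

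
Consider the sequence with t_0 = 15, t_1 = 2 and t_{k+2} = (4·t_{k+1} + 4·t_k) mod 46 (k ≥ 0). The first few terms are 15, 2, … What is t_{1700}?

Computing terms: t_0 = 15; t_1 = 2; t_2 = 22; t_3 = 4; t_4 = 12; t_5 = 18; t_6 = 28; t_7 = 0; t_8 = 20; t_9 = 34; t_{10} = 32; t_{11} = 34; t_{12} = 34; t_{13} = 42; t_{14} = 28; t_{15} = 4; t_{16} = 36; t_{17} = 22; t_{18} = 2; t_{19} = 4; t_{20} = 24; t_{21} = 20; t_{22} = 38; t_{23} = 2; t_{24} = 22.
Since (t_{23}, t_{24}) = (t_1, t_2) = (2, 22) (two consecutive terms determine the rest), the sequence is eventually periodic: after a pre-period of length 1 it cycles with period 22.
For k ≥ 1, t_k depends only on (k - 1) mod 22. (1700 - 1) mod 22 = 5, so t_{1700} = t_6 = 28.

28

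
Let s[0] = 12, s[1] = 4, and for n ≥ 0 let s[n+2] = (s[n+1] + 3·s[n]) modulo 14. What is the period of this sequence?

24

We have s[0] = 12; s[1] = 4; s[2] = 12; s[3] = 10; s[4] = 4; s[5] = 6; s[6] = 4; s[7] = 8; s[8] = 6; s[9] = 2; s[10] = 6; s[11] = 12; s[12] = 2; s[13] = 10; s[14] = 2; s[15] = 4; s[16] = 10; s[17] = 8; s[18] = 10; s[19] = 6; s[20] = 8; s[21] = 12; s[22] = 8; s[23] = 2; s[24] = 12; s[25] = 4.
Since (s[24], s[25]) = (s[0], s[1]) = (12, 4) (two consecutive terms determine the rest), the sequence is periodic with period 24.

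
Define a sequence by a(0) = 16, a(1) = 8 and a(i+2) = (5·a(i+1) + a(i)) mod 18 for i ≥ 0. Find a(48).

16

Listing terms: a(0) = 16, a(1) = 8, a(2) = 2, a(3) = 0, a(4) = 2, a(5) = 10, a(6) = 16, a(7) = 0, a(8) = 16, a(9) = 8.
The sequence repeats with period 8.
(48 - 0) mod 8 = 0, so a(48) = a(0) = 16.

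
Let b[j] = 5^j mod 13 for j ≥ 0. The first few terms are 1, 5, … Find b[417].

5

Listing terms: b[0] = 1, b[1] = 5, b[2] = 12, b[3] = 8, b[4] = 1.
The sequence repeats with period 4.
(417 - 0) mod 4 = 1, so b[417] = b[1] = 5.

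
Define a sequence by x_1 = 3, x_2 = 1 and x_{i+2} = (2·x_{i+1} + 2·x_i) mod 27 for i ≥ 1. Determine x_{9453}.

8

Listing terms: x_1 = 3; x_2 = 1; x_3 = 8; x_4 = 18; x_5 = 25; x_6 = 5; x_7 = 6; x_8 = 22; x_9 = 2; x_{10} = 21; x_{11} = 19; x_{12} = 26; x_{13} = 9; x_{14} = 16; x_{15} = 23; x_{16} = 24; x_{17} = 13; x_{18} = 20; x_{19} = 12; x_{20} = 10; x_{21} = 17; x_{22} = 0; x_{23} = 7; x_{24} = 14; x_{25} = 15; x_{26} = 4; x_{27} = 11; x_{28} = 3; x_{29} = 1.
Since (x_{28}, x_{29}) = (x_1, x_2) = (3, 1) (two consecutive terms determine the rest), the sequence is periodic with period 27.
So x_{9453} = x_{1 + ((9453-1) mod 27)} = x_3 = 8.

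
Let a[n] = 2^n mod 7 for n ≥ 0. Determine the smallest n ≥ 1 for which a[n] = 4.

2

Listing terms: a[0] = 1; a[1] = 2; a[2] = 4; a[3] = 1.
Since a[3] = a[0] = 1, the sequence is periodic with period 3.
The value 4 first appears (with n ≥ 1) at a[2].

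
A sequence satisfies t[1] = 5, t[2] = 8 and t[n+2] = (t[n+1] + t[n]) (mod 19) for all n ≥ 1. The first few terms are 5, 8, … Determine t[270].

3

We have t[1] = 5; t[2] = 8; t[3] = 13; t[4] = 2; t[5] = 15; t[6] = 17; t[7] = 13; t[8] = 11; t[9] = 5; t[10] = 16; t[11] = 2; t[12] = 18; t[13] = 1; t[14] = 0; t[15] = 1; t[16] = 1; t[17] = 2; t[18] = 3; t[19] = 5; t[20] = 8.
Since (t[19], t[20]) = (t[1], t[2]) = (5, 8) (two consecutive terms determine the rest), the sequence is periodic with period 18.
(270 - 1) mod 18 = 17, so t[270] = t[18] = 3.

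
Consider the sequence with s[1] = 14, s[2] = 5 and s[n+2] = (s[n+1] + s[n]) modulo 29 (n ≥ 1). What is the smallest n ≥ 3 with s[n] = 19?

3

s[1] = 14; s[2] = 5; s[3] = 19; s[4] = 24; s[5] = 14; s[6] = 9; s[7] = 23; s[8] = 3; s[9] = 26; s[10] = 0; s[11] = 26; s[12] = 26; s[13] = 23; s[14] = 20; s[15] = 14; s[16] = 5.
The sequence repeats with period 14.
The value 19 first appears (with n ≥ 3) at s[3].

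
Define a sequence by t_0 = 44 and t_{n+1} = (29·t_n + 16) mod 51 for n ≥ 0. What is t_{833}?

17

Listing terms: t_0 = 44; t_1 = 17; t_2 = 50; t_3 = 38; t_4 = 47; t_5 = 2; t_6 = 23; t_7 = 20; t_8 = 35; t_9 = 11; t_{10} = 29; t_{11} = 41; t_{12} = 32; t_{13} = 26; t_{14} = 5; t_{15} = 8; t_{16} = 44.
The sequence repeats with period 16.
So t_{833} = t_{0 + ((833-0) mod 16)} = t_1 = 17.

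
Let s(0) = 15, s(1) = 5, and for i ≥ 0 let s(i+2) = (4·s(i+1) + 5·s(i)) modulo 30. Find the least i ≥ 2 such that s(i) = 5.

Listing terms: s(0) = 15, s(1) = 5, s(2) = 5, s(3) = 15, s(4) = 25, s(5) = 25, s(6) = 15, s(7) = 5.
The sequence repeats with period 6.
The value 5 first appears (with i ≥ 2) at s(2).

2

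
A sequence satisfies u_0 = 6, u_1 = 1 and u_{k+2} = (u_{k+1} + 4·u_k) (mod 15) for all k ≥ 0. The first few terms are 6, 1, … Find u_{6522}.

1

Listing terms: u_0 = 6; u_1 = 1; u_2 = 10; u_3 = 14; u_4 = 9; u_5 = 5; u_6 = 11; u_7 = 1; u_8 = 0; u_9 = 4; u_{10} = 4; u_{11} = 5; u_{12} = 6; u_{13} = 11; u_{14} = 5; u_{15} = 4; u_{16} = 9; u_{17} = 10; u_{18} = 1; u_{19} = 11; u_{20} = 0; u_{21} = 14; u_{22} = 14; u_{23} = 10; u_{24} = 6; u_{25} = 1.
Since (u_{24}, u_{25}) = (u_0, u_1) = (6, 1) (two consecutive terms determine the rest), the sequence is periodic with period 24.
So u_{6522} = u_{0 + ((6522-0) mod 24)} = u_{18} = 1.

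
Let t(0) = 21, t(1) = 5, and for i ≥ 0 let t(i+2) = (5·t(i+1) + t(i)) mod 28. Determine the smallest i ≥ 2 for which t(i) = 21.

6

We have t(0) = 21, t(1) = 5, t(2) = 18, t(3) = 11, t(4) = 17, t(5) = 12, t(6) = 21, t(7) = 5.
The sequence repeats with period 6.
The value 21 next appears (with i ≥ 2) at t(6).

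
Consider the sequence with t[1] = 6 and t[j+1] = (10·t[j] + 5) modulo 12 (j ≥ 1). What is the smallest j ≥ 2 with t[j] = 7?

3

Computing terms: t[1] = 6; t[2] = 5; t[3] = 7; t[4] = 3; t[5] = 11; t[6] = 7.
Since t[6] = t[3] = 7, the sequence is eventually periodic: after a pre-period of length 2 it cycles with period 3.
The value 7 first appears (with j ≥ 2) at t[3].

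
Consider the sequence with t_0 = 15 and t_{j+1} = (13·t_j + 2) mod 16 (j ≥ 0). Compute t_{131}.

9

t_0 = 15,  t_1 = 5,  t_2 = 3,  t_3 = 9,  t_4 = 7,  t_5 = 13,  t_6 = 11,  t_7 = 1,  t_8 = 15.
The sequence repeats with period 8.
(131 - 0) mod 8 = 3, so t_{131} = t_3 = 9.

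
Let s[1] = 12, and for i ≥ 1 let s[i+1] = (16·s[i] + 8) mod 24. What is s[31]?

0

Listing terms: s[1] = 12,  s[2] = 8,  s[3] = 16,  s[4] = 0,  s[5] = 8.
Since s[5] = s[2] = 8, the sequence is eventually periodic: after a pre-period of length 1 it cycles with period 3.
For i ≥ 2, s[i] depends only on (i - 2) mod 3. (31 - 2) mod 3 = 2, so s[31] = s[4] = 0.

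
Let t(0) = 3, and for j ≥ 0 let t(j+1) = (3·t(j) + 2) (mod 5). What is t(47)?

2

We have t(0) = 3; t(1) = 1; t(2) = 0; t(3) = 2; t(4) = 3.
Since t(4) = t(0) = 3, the sequence is periodic with period 4.
So t(47) = t(0 + ((47-0) mod 4)) = t(3) = 2.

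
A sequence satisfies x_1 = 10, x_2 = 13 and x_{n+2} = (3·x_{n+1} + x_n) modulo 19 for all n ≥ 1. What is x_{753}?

8

Listing terms: x_1 = 10, x_2 = 13, x_3 = 11, x_4 = 8, x_5 = 16, x_6 = 18, x_7 = 13, x_8 = 0, x_9 = 13, x_{10} = 1, x_{11} = 16, x_{12} = 11, x_{13} = 11, x_{14} = 6, x_{15} = 10, x_{16} = 17, x_{17} = 4, x_{18} = 10, x_{19} = 15, x_{20} = 17, x_{21} = 9, x_{22} = 6, x_{23} = 8, x_{24} = 11, x_{25} = 3, x_{26} = 1, x_{27} = 6, x_{28} = 0, x_{29} = 6, x_{30} = 18, x_{31} = 3, x_{32} = 8, x_{33} = 8, x_{34} = 13, x_{35} = 9, x_{36} = 2, x_{37} = 15, x_{38} = 9, x_{39} = 4, x_{40} = 2, x_{41} = 10, x_{42} = 13.
Since (x_{41}, x_{42}) = (x_1, x_2) = (10, 13) (two consecutive terms determine the rest), the sequence is periodic with period 40.
So x_{753} = x_{1 + ((753-1) mod 40)} = x_{33} = 8.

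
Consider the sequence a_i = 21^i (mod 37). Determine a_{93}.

11

We have a_1 = 21,  a_2 = 34,  a_3 = 11,  a_4 = 9,  a_5 = 4,  a_6 = 10,  a_7 = 25,  a_8 = 7,  a_9 = 36,  a_{10} = 16,  a_{11} = 3,  a_{12} = 26,  a_{13} = 28,  a_{14} = 33,  a_{15} = 27,  a_{16} = 12,  a_{17} = 30,  a_{18} = 1,  a_{19} = 21.
The sequence repeats with period 18.
So a_{93} = a_{1 + ((93-1) mod 18)} = a_3 = 11.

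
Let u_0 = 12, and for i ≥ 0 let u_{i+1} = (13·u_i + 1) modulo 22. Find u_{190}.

Listing terms: u_0 = 12,  u_1 = 3,  u_2 = 18,  u_3 = 15,  u_4 = 20,  u_5 = 19,  u_6 = 6,  u_7 = 13,  u_8 = 16,  u_9 = 11,  u_{10} = 12.
Since u_{10} = u_0 = 12, the sequence is periodic with period 10.
So u_{190} = u_{0 + ((190-0) mod 10)} = u_0 = 12.

12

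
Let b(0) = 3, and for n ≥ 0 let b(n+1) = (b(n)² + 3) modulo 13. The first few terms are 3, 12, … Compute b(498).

6

We have b(0) = 3; b(1) = 12; b(2) = 4; b(3) = 6; b(4) = 0; b(5) = 3.
Since b(5) = b(0) = 3, the sequence is periodic with period 5.
So b(498) = b(0 + ((498-0) mod 5)) = b(3) = 6.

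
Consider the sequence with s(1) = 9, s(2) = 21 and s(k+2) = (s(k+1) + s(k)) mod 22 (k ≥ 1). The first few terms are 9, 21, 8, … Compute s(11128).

Computing terms: s(1) = 9; s(2) = 21; s(3) = 8; s(4) = 7; s(5) = 15; s(6) = 0; s(7) = 15; s(8) = 15; s(9) = 8; s(10) = 1; s(11) = 9; s(12) = 10; s(13) = 19; s(14) = 7; s(15) = 4; s(16) = 11; s(17) = 15; s(18) = 4; s(19) = 19; s(20) = 1; s(21) = 20; s(22) = 21; s(23) = 19; s(24) = 18; s(25) = 15; s(26) = 11; s(27) = 4; s(28) = 15; s(29) = 19; s(30) = 12; s(31) = 9; s(32) = 21.
Since (s(31), s(32)) = (s(1), s(2)) = (9, 21) (two consecutive terms determine the rest), the sequence is periodic with period 30.
(11128 - 1) mod 30 = 27, so s(11128) = s(28) = 15.

15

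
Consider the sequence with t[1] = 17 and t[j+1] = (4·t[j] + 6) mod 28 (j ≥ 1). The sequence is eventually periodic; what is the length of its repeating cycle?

We have t[1] = 17,  t[2] = 18,  t[3] = 22,  t[4] = 10,  t[5] = 18.
Since t[5] = t[2] = 18, the sequence is eventually periodic: after a pre-period of length 1 it cycles with period 3.

3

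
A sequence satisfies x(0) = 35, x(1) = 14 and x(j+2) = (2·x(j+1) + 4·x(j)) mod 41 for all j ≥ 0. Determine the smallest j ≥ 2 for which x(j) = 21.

x(0) = 35, x(1) = 14, x(2) = 4, x(3) = 23, x(4) = 21, x(5) = 11, x(6) = 24, x(7) = 10, x(8) = 34, x(9) = 26, x(10) = 24, x(11) = 29, x(12) = 31, x(13) = 14, x(14) = 29, x(15) = 32, x(16) = 16, x(17) = 37, x(18) = 15, x(19) = 14, x(20) = 6, x(21) = 27, x(22) = 37, x(23) = 18, x(24) = 20, x(25) = 30, x(26) = 17, x(27) = 31, x(28) = 7, x(29) = 15, x(30) = 17, x(31) = 12, x(32) = 10, x(33) = 27, x(34) = 12, x(35) = 9, x(36) = 25, x(37) = 4, x(38) = 26, x(39) = 27, x(40) = 35, x(41) = 14.
The sequence repeats with period 40.
The value 21 first appears (with j ≥ 2) at x(4).

4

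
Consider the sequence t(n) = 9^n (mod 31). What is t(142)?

Computing terms: t(1) = 9, t(2) = 19, t(3) = 16, t(4) = 20, t(5) = 25, t(6) = 8, t(7) = 10, t(8) = 28, t(9) = 4, t(10) = 5, t(11) = 14, t(12) = 2, t(13) = 18, t(14) = 7, t(15) = 1, t(16) = 9.
Since t(16) = t(1) = 9, the sequence is periodic with period 15.
(142 - 1) mod 15 = 6, so t(142) = t(7) = 10.

10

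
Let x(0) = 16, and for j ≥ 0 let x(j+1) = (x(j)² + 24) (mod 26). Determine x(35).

8

x(0) = 16; x(1) = 20; x(2) = 8; x(3) = 10; x(4) = 20.
Since x(4) = x(1) = 20, the sequence is eventually periodic: after a pre-period of length 1 it cycles with period 3.
For j ≥ 1, x(j) depends only on (j - 1) mod 3. (35 - 1) mod 3 = 1, so x(35) = x(2) = 8.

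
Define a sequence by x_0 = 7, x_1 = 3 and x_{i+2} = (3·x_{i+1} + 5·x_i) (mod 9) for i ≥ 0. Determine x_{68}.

1

Listing terms: x_0 = 7,  x_1 = 3,  x_2 = 8,  x_3 = 3,  x_4 = 4,  x_5 = 0,  x_6 = 2,  x_7 = 6,  x_8 = 1,  x_9 = 6,  x_{10} = 5,  x_{11} = 0,  x_{12} = 7,  x_{13} = 3.
Since (x_{12}, x_{13}) = (x_0, x_1) = (7, 3) (two consecutive terms determine the rest), the sequence is periodic with period 12.
So x_{68} = x_{0 + ((68-0) mod 12)} = x_8 = 1.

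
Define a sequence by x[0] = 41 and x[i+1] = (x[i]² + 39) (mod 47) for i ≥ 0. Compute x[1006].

x[0] = 41; x[1] = 28; x[2] = 24; x[3] = 4; x[4] = 8; x[5] = 9; x[6] = 26; x[7] = 10; x[8] = 45; x[9] = 43; x[10] = 8.
Since x[10] = x[4] = 8, the sequence is eventually periodic: after a pre-period of length 4 it cycles with period 6.
For i ≥ 4, x[i] depends only on (i - 4) mod 6. (1006 - 4) mod 6 = 0, so x[1006] = x[4] = 8.

8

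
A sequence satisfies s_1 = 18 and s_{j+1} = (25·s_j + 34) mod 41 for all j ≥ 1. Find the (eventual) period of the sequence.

Listing terms: s_1 = 18, s_2 = 33, s_3 = 39, s_4 = 25, s_5 = 3, s_6 = 27, s_7 = 12, s_8 = 6, s_9 = 20, s_{10} = 1, s_{11} = 18.
Since s_{11} = s_1 = 18, the sequence is periodic with period 10.

10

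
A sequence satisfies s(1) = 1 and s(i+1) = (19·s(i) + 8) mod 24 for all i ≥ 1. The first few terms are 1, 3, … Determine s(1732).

19

Computing terms: s(1) = 1, s(2) = 3, s(3) = 17, s(4) = 19, s(5) = 9, s(6) = 11, s(7) = 1.
The sequence repeats with period 6.
So s(1732) = s(1 + ((1732-1) mod 6)) = s(4) = 19.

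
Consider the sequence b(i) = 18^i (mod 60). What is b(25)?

48

Computing terms: b(1) = 18,  b(2) = 24,  b(3) = 12,  b(4) = 36,  b(5) = 48,  b(6) = 24.
Since b(6) = b(2) = 24, the sequence is eventually periodic: after a pre-period of length 1 it cycles with period 4.
For i ≥ 2, b(i) depends only on (i - 2) mod 4. (25 - 2) mod 4 = 3, so b(25) = b(5) = 48.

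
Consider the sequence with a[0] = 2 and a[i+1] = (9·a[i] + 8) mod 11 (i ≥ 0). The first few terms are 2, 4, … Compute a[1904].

We have a[0] = 2; a[1] = 4; a[2] = 0; a[3] = 8; a[4] = 3; a[5] = 2.
Since a[5] = a[0] = 2, the sequence is periodic with period 5.
So a[1904] = a[0 + ((1904-0) mod 5)] = a[4] = 3.

3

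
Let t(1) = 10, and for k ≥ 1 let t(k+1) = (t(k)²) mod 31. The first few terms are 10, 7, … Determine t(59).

We have t(1) = 10,  t(2) = 7,  t(3) = 18,  t(4) = 14,  t(5) = 10.
The sequence repeats with period 4.
(59 - 1) mod 4 = 2, so t(59) = t(3) = 18.

18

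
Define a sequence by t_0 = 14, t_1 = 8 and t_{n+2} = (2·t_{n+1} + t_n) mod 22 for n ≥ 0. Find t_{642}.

We have t_0 = 14, t_1 = 8, t_2 = 8, t_3 = 2, t_4 = 12, t_5 = 4, t_6 = 20, t_7 = 0, t_8 = 20, t_9 = 18, t_{10} = 12, t_{11} = 20, t_{12} = 8, t_{13} = 14, t_{14} = 14, t_{15} = 20, t_{16} = 10, t_{17} = 18, t_{18} = 2, t_{19} = 0, t_{20} = 2, t_{21} = 4, t_{22} = 10, t_{23} = 2, t_{24} = 14, t_{25} = 8.
The sequence repeats with period 24.
So t_{642} = t_{0 + ((642-0) mod 24)} = t_{18} = 2.

2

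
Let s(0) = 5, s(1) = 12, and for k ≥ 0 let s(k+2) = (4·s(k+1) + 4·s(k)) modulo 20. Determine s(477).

s(0) = 5, s(1) = 12, s(2) = 8, s(3) = 0, s(4) = 12, s(5) = 8.
Since (s(4), s(5)) = (s(1), s(2)) = (12, 8) (two consecutive terms determine the rest), the sequence is eventually periodic: after a pre-period of length 1 it cycles with period 3.
For k ≥ 1, s(k) depends only on (k - 1) mod 3. (477 - 1) mod 3 = 2, so s(477) = s(3) = 0.

0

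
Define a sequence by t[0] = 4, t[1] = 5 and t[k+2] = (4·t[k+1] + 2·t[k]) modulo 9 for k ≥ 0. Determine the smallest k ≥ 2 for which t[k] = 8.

5

Listing terms: t[0] = 4; t[1] = 5; t[2] = 1; t[3] = 5; t[4] = 4; t[5] = 8; t[6] = 4; t[7] = 5.
Since (t[6], t[7]) = (t[0], t[1]) = (4, 5) (two consecutive terms determine the rest), the sequence is periodic with period 6.
The value 8 first appears (with k ≥ 2) at t[5].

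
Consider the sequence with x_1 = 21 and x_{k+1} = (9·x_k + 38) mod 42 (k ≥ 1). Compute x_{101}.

17

Computing terms: x_1 = 21; x_2 = 17; x_3 = 23; x_4 = 35; x_5 = 17.
Since x_5 = x_2 = 17, the sequence is eventually periodic: after a pre-period of length 1 it cycles with period 3.
For k ≥ 2, x_k depends only on (k - 2) mod 3. (101 - 2) mod 3 = 0, so x_{101} = x_2 = 17.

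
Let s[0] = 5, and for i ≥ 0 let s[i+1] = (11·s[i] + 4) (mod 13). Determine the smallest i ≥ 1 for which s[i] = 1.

Listing terms: s[0] = 5; s[1] = 7; s[2] = 3; s[3] = 11; s[4] = 8; s[5] = 1; s[6] = 2; s[7] = 0; s[8] = 4; s[9] = 9; s[10] = 12; s[11] = 6; s[12] = 5.
The sequence repeats with period 12.
The value 1 first appears (with i ≥ 1) at s[5].

5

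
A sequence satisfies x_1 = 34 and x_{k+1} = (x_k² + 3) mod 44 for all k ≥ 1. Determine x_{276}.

Listing terms: x_1 = 34; x_2 = 15; x_3 = 8; x_4 = 23; x_5 = 4; x_6 = 19; x_7 = 12; x_8 = 15.
Since x_8 = x_2 = 15, the sequence is eventually periodic: after a pre-period of length 1 it cycles with period 6.
For k ≥ 2, x_k depends only on (k - 2) mod 6. (276 - 2) mod 6 = 4, so x_{276} = x_6 = 19.

19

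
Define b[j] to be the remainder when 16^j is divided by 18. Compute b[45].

10

Listing terms: b[1] = 16,  b[2] = 4,  b[3] = 10,  b[4] = 16.
Since b[4] = b[1] = 16, the sequence is periodic with period 3.
(45 - 1) mod 3 = 2, so b[45] = b[3] = 10.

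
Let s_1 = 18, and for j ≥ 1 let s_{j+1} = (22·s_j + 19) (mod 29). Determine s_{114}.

9

s_1 = 18; s_2 = 9; s_3 = 14; s_4 = 8; s_5 = 21; s_6 = 17; s_7 = 16; s_8 = 23; s_9 = 3; s_{10} = 27; s_{11} = 4; s_{12} = 20; s_{13} = 24; s_{14} = 25; s_{15} = 18.
Since s_{15} = s_1 = 18, the sequence is periodic with period 14.
So s_{114} = s_{1 + ((114-1) mod 14)} = s_2 = 9.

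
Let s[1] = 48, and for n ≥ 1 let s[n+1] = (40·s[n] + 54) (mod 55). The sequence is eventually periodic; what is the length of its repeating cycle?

10

Listing terms: s[1] = 48; s[2] = 49; s[3] = 34; s[4] = 39; s[5] = 19; s[6] = 44; s[7] = 54; s[8] = 14; s[9] = 9; s[10] = 29; s[11] = 4; s[12] = 49.
Since s[12] = s[2] = 49, the sequence is eventually periodic: after a pre-period of length 1 it cycles with period 10.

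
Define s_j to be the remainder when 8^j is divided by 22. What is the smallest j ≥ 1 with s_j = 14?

Listing terms: s_0 = 1, s_1 = 8, s_2 = 20, s_3 = 6, s_4 = 4, s_5 = 10, s_6 = 14, s_7 = 2, s_8 = 16, s_9 = 18, s_{10} = 12, s_{11} = 8.
Since s_{11} = s_1 = 8, the sequence is eventually periodic: after a pre-period of length 1 it cycles with period 10.
The value 14 first appears (with j ≥ 1) at s_6.

6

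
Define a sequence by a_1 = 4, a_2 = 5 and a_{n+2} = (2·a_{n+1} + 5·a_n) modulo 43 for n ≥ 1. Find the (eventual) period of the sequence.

42

We have a_1 = 4; a_2 = 5; a_3 = 30; a_4 = 42; a_5 = 19; a_6 = 33; a_7 = 32; a_8 = 14; a_9 = 16; a_{10} = 16; a_{11} = 26; a_{12} = 3; a_{13} = 7; a_{14} = 29; a_{15} = 7; a_{16} = 30; a_{17} = 9; a_{18} = 39; a_{19} = 37; a_{20} = 11; a_{21} = 35; a_{22} = 39; a_{23} = 38; a_{24} = 13; a_{25} = 1; a_{26} = 24; a_{27} = 10; a_{28} = 11; a_{29} = 29; a_{30} = 27; a_{31} = 27; a_{32} = 17; a_{33} = 40; a_{34} = 36; a_{35} = 14; a_{36} = 36; a_{37} = 13; a_{38} = 34; a_{39} = 4; a_{40} = 6; a_{41} = 32; a_{42} = 8; a_{43} = 4; a_{44} = 5.
Since (a_{43}, a_{44}) = (a_1, a_2) = (4, 5) (two consecutive terms determine the rest), the sequence is periodic with period 42.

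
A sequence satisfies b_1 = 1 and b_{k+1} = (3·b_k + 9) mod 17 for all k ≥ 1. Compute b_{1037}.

Listing terms: b_1 = 1,  b_2 = 12,  b_3 = 11,  b_4 = 8,  b_5 = 16,  b_6 = 6,  b_7 = 10,  b_8 = 5,  b_9 = 7,  b_{10} = 13,  b_{11} = 14,  b_{12} = 0,  b_{13} = 9,  b_{14} = 2,  b_{15} = 15,  b_{16} = 3,  b_{17} = 1.
The sequence repeats with period 16.
(1037 - 1) mod 16 = 12, so b_{1037} = b_{13} = 9.

9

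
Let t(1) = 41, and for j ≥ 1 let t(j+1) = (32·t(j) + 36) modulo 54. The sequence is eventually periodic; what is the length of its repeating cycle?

18

Listing terms: t(1) = 41; t(2) = 52; t(3) = 26; t(4) = 4; t(5) = 2; t(6) = 46; t(7) = 50; t(8) = 16; t(9) = 8; t(10) = 22; t(11) = 38; t(12) = 10; t(13) = 32; t(14) = 34; t(15) = 44; t(16) = 40; t(17) = 20; t(18) = 28; t(19) = 14; t(20) = 52.
Since t(20) = t(2) = 52, the sequence is eventually periodic: after a pre-period of length 1 it cycles with period 18.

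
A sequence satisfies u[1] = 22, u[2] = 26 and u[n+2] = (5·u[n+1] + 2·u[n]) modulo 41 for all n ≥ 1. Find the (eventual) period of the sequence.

Computing terms: u[1] = 22,  u[2] = 26,  u[3] = 10,  u[4] = 20,  u[5] = 38,  u[6] = 25,  u[7] = 37,  u[8] = 30,  u[9] = 19,  u[10] = 32,  u[11] = 34,  u[12] = 29,  u[13] = 8,  u[14] = 16,  u[15] = 14,  u[16] = 20,  u[17] = 5,  u[18] = 24,  u[19] = 7,  u[20] = 1,  u[21] = 19,  u[22] = 15,  u[23] = 31,  u[24] = 21,  u[25] = 3,  u[26] = 16,  u[27] = 4,  u[28] = 11,  u[29] = 22,  u[30] = 9,  u[31] = 7,  u[32] = 12,  u[33] = 33,  u[34] = 25,  u[35] = 27,  u[36] = 21,  u[37] = 36,  u[38] = 17,  u[39] = 34,  u[40] = 40,  u[41] = 22,  u[42] = 26.
Since (u[41], u[42]) = (u[1], u[2]) = (22, 26) (two consecutive terms determine the rest), the sequence is periodic with period 40.

40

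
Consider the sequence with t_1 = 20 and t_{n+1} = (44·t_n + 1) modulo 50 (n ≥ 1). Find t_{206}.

We have t_1 = 20; t_2 = 31; t_3 = 15; t_4 = 11; t_5 = 35; t_6 = 41; t_7 = 5; t_8 = 21; t_9 = 25; t_{10} = 1; t_{11} = 45; t_{12} = 31.
Since t_{12} = t_2 = 31, the sequence is eventually periodic: after a pre-period of length 1 it cycles with period 10.
For n ≥ 2, t_n depends only on (n - 2) mod 10. (206 - 2) mod 10 = 4, so t_{206} = t_6 = 41.

41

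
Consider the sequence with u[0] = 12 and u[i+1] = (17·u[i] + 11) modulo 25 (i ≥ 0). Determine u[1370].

Listing terms: u[0] = 12,  u[1] = 15,  u[2] = 16,  u[3] = 8,  u[4] = 22,  u[5] = 10,  u[6] = 6,  u[7] = 13,  u[8] = 7,  u[9] = 5,  u[10] = 21,  u[11] = 18,  u[12] = 17,  u[13] = 0,  u[14] = 11,  u[15] = 23,  u[16] = 2,  u[17] = 20,  u[18] = 1,  u[19] = 3,  u[20] = 12.
Since u[20] = u[0] = 12, the sequence is periodic with period 20.
(1370 - 0) mod 20 = 10, so u[1370] = u[10] = 21.

21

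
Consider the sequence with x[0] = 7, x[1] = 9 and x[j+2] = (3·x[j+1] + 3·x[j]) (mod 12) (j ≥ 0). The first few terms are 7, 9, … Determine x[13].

9

We have x[0] = 7, x[1] = 9, x[2] = 0, x[3] = 3, x[4] = 9, x[5] = 0.
Since (x[4], x[5]) = (x[1], x[2]) = (9, 0) (two consecutive terms determine the rest), the sequence is eventually periodic: after a pre-period of length 1 it cycles with period 3.
For j ≥ 1, x[j] depends only on (j - 1) mod 3. (13 - 1) mod 3 = 0, so x[13] = x[1] = 9.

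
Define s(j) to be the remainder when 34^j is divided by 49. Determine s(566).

We have s(0) = 1; s(1) = 34; s(2) = 29; s(3) = 6; s(4) = 8; s(5) = 27; s(6) = 36; s(7) = 48; s(8) = 15; s(9) = 20; s(10) = 43; s(11) = 41; s(12) = 22; s(13) = 13; s(14) = 1.
Since s(14) = s(0) = 1, the sequence is periodic with period 14.
(566 - 0) mod 14 = 6, so s(566) = s(6) = 36.

36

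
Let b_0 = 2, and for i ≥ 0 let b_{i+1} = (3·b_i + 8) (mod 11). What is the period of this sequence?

Listing terms: b_0 = 2,  b_1 = 3,  b_2 = 6,  b_3 = 4,  b_4 = 9,  b_5 = 2.
The sequence repeats with period 5.

5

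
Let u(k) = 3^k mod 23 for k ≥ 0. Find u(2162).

16

We have u(0) = 1, u(1) = 3, u(2) = 9, u(3) = 4, u(4) = 12, u(5) = 13, u(6) = 16, u(7) = 2, u(8) = 6, u(9) = 18, u(10) = 8, u(11) = 1.
Since u(11) = u(0) = 1, the sequence is periodic with period 11.
So u(2162) = u(0 + ((2162-0) mod 11)) = u(6) = 16.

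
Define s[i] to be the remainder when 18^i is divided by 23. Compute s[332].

Computing terms: s[1] = 18, s[2] = 2, s[3] = 13, s[4] = 4, s[5] = 3, s[6] = 8, s[7] = 6, s[8] = 16, s[9] = 12, s[10] = 9, s[11] = 1, s[12] = 18.
Since s[12] = s[1] = 18, the sequence is periodic with period 11.
So s[332] = s[1 + ((332-1) mod 11)] = s[2] = 2.

2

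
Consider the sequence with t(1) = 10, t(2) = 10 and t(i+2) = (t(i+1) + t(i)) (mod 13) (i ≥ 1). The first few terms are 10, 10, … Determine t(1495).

6

Computing terms: t(1) = 10; t(2) = 10; t(3) = 7; t(4) = 4; t(5) = 11; t(6) = 2; t(7) = 0; t(8) = 2; t(9) = 2; t(10) = 4; t(11) = 6; t(12) = 10; t(13) = 3; t(14) = 0; t(15) = 3; t(16) = 3; t(17) = 6; t(18) = 9; t(19) = 2; t(20) = 11; t(21) = 0; t(22) = 11; t(23) = 11; t(24) = 9; t(25) = 7; t(26) = 3; t(27) = 10; t(28) = 0; t(29) = 10; t(30) = 10.
The sequence repeats with period 28.
(1495 - 1) mod 28 = 10, so t(1495) = t(11) = 6.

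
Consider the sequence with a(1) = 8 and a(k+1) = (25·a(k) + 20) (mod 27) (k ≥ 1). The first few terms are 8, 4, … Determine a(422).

16

We have a(1) = 8, a(2) = 4, a(3) = 12, a(4) = 23, a(5) = 1, a(6) = 18, a(7) = 11, a(8) = 25, a(9) = 24, a(10) = 26, a(11) = 22, a(12) = 3, a(13) = 14, a(14) = 19, a(15) = 9, a(16) = 2, a(17) = 16, a(18) = 15, a(19) = 17, a(20) = 13, a(21) = 21, a(22) = 5, a(23) = 10, a(24) = 0, a(25) = 20, a(26) = 7, a(27) = 6, a(28) = 8.
Since a(28) = a(1) = 8, the sequence is periodic with period 27.
So a(422) = a(1 + ((422-1) mod 27)) = a(17) = 16.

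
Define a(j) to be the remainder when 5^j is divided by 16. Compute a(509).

We have a(1) = 5, a(2) = 9, a(3) = 13, a(4) = 1, a(5) = 5.
The sequence repeats with period 4.
(509 - 1) mod 4 = 0, so a(509) = a(1) = 5.

5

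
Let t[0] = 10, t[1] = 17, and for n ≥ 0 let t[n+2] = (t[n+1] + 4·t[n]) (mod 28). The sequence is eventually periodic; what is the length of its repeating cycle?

48

Computing terms: t[0] = 10, t[1] = 17, t[2] = 1, t[3] = 13, t[4] = 17, t[5] = 13, t[6] = 25, t[7] = 21, t[8] = 9, t[9] = 9, t[10] = 17, t[11] = 25, t[12] = 9, t[13] = 25, t[14] = 5, t[15] = 21, t[16] = 13, t[17] = 13, t[18] = 9, t[19] = 5, t[20] = 13, t[21] = 5, t[22] = 1, t[23] = 21, t[24] = 25, t[25] = 25, t[26] = 13, t[27] = 1, t[28] = 25, t[29] = 1, t[30] = 17, t[31] = 21, t[32] = 5, t[33] = 5, t[34] = 25, t[35] = 17, t[36] = 5, t[37] = 17, t[38] = 9, t[39] = 21, t[40] = 1, t[41] = 1, t[42] = 5, t[43] = 9, t[44] = 1, t[45] = 9, t[46] = 13, t[47] = 21, t[48] = 17, t[49] = 17, t[50] = 1.
Since (t[49], t[50]) = (t[1], t[2]) = (17, 1) (two consecutive terms determine the rest), the sequence is eventually periodic: after a pre-period of length 1 it cycles with period 48.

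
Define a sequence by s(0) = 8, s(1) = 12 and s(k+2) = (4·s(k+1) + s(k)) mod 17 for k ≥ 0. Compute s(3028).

14

Listing terms: s(0) = 8,  s(1) = 12,  s(2) = 5,  s(3) = 15,  s(4) = 14,  s(5) = 3,  s(6) = 9,  s(7) = 5,  s(8) = 12,  s(9) = 2,  s(10) = 3,  s(11) = 14,  s(12) = 8,  s(13) = 12.
The sequence repeats with period 12.
So s(3028) = s(0 + ((3028-0) mod 12)) = s(4) = 14.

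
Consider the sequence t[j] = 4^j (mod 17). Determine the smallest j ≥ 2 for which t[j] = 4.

We have t[1] = 4,  t[2] = 16,  t[3] = 13,  t[4] = 1,  t[5] = 4.
The sequence repeats with period 4.
The value 4 next appears (with j ≥ 2) at t[5].

5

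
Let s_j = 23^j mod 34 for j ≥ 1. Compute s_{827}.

5

Computing terms: s_1 = 23; s_2 = 19; s_3 = 29; s_4 = 21; s_5 = 7; s_6 = 25; s_7 = 31; s_8 = 33; s_9 = 11; s_{10} = 15; s_{11} = 5; s_{12} = 13; s_{13} = 27; s_{14} = 9; s_{15} = 3; s_{16} = 1; s_{17} = 23.
The sequence repeats with period 16.
So s_{827} = s_{1 + ((827-1) mod 16)} = s_{11} = 5.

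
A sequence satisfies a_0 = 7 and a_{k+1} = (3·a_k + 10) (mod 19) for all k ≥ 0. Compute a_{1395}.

2

Computing terms: a_0 = 7,  a_1 = 12,  a_2 = 8,  a_3 = 15,  a_4 = 17,  a_5 = 4,  a_6 = 3,  a_7 = 0,  a_8 = 10,  a_9 = 2,  a_{10} = 16,  a_{11} = 1,  a_{12} = 13,  a_{13} = 11,  a_{14} = 5,  a_{15} = 6,  a_{16} = 9,  a_{17} = 18,  a_{18} = 7.
The sequence repeats with period 18.
(1395 - 0) mod 18 = 9, so a_{1395} = a_9 = 2.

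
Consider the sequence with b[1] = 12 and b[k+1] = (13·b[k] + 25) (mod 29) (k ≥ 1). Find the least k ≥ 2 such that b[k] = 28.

14

Computing terms: b[1] = 12,  b[2] = 7,  b[3] = 0,  b[4] = 25,  b[5] = 2,  b[6] = 22,  b[7] = 21,  b[8] = 8,  b[9] = 13,  b[10] = 20,  b[11] = 24,  b[12] = 18,  b[13] = 27,  b[14] = 28,  b[15] = 12.
The sequence repeats with period 14.
The value 28 first appears (with k ≥ 2) at b[14].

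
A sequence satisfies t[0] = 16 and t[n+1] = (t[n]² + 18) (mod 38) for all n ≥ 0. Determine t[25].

We have t[0] = 16; t[1] = 8; t[2] = 6; t[3] = 16.
Since t[3] = t[0] = 16, the sequence is periodic with period 3.
(25 - 0) mod 3 = 1, so t[25] = t[1] = 8.

8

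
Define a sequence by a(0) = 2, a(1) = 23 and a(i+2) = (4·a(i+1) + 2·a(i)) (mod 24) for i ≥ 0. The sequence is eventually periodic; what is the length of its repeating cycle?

6

Computing terms: a(0) = 2,  a(1) = 23,  a(2) = 0,  a(3) = 22,  a(4) = 16,  a(5) = 12,  a(6) = 8,  a(7) = 8,  a(8) = 0,  a(9) = 16,  a(10) = 16,  a(11) = 0,  a(12) = 8,  a(13) = 8.
Since (a(12), a(13)) = (a(6), a(7)) = (8, 8) (two consecutive terms determine the rest), the sequence is eventually periodic: after a pre-period of length 6 it cycles with period 6.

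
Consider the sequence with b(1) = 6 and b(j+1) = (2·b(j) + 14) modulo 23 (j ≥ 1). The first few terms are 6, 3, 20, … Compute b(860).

Computing terms: b(1) = 6,  b(2) = 3,  b(3) = 20,  b(4) = 8,  b(5) = 7,  b(6) = 5,  b(7) = 1,  b(8) = 16,  b(9) = 0,  b(10) = 14,  b(11) = 19,  b(12) = 6.
Since b(12) = b(1) = 6, the sequence is periodic with period 11.
So b(860) = b(1 + ((860-1) mod 11)) = b(2) = 3.

3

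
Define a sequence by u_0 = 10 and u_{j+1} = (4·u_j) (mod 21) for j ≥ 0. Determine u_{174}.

Listing terms: u_0 = 10, u_1 = 19, u_2 = 13, u_3 = 10.
The sequence repeats with period 3.
So u_{174} = u_{0 + ((174-0) mod 3)} = u_0 = 10.

10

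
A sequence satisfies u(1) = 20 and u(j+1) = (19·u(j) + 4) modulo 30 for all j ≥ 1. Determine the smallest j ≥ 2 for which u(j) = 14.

4

u(1) = 20,  u(2) = 24,  u(3) = 10,  u(4) = 14,  u(5) = 0,  u(6) = 4,  u(7) = 20.
The sequence repeats with period 6.
The value 14 first appears (with j ≥ 2) at u(4).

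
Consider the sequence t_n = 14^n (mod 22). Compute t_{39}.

Listing terms: t_1 = 14,  t_2 = 20,  t_3 = 16,  t_4 = 4,  t_5 = 12,  t_6 = 14.
The sequence repeats with period 5.
(39 - 1) mod 5 = 3, so t_{39} = t_4 = 4.

4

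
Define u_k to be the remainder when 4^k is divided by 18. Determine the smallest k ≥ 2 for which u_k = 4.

4

Computing terms: u_1 = 4,  u_2 = 16,  u_3 = 10,  u_4 = 4.
The sequence repeats with period 3.
The value 4 next appears (with k ≥ 2) at u_4.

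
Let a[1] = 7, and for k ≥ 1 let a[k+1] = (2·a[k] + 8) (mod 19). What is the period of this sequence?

18

a[1] = 7, a[2] = 3, a[3] = 14, a[4] = 17, a[5] = 4, a[6] = 16, a[7] = 2, a[8] = 12, a[9] = 13, a[10] = 15, a[11] = 0, a[12] = 8, a[13] = 5, a[14] = 18, a[15] = 6, a[16] = 1, a[17] = 10, a[18] = 9, a[19] = 7.
Since a[19] = a[1] = 7, the sequence is periodic with period 18.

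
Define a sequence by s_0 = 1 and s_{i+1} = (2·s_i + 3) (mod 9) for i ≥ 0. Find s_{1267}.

5

We have s_0 = 1,  s_1 = 5,  s_2 = 4,  s_3 = 2,  s_4 = 7,  s_5 = 8,  s_6 = 1.
Since s_6 = s_0 = 1, the sequence is periodic with period 6.
(1267 - 0) mod 6 = 1, so s_{1267} = s_1 = 5.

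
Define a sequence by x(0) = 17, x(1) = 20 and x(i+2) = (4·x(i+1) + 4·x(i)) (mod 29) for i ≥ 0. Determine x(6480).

3

We have x(0) = 17; x(1) = 20; x(2) = 3; x(3) = 5; x(4) = 3; x(5) = 3; x(6) = 24; x(7) = 21; x(8) = 6; x(9) = 21; x(10) = 21; x(11) = 23; x(12) = 2; x(13) = 13; x(14) = 2; x(15) = 2; x(16) = 16; x(17) = 14; x(18) = 4; x(19) = 14; x(20) = 14; x(21) = 25; x(22) = 11; x(23) = 28; x(24) = 11; x(25) = 11; x(26) = 1; x(27) = 19; x(28) = 22; x(29) = 19; x(30) = 19; x(31) = 7; x(32) = 17; x(33) = 9; x(34) = 17; x(35) = 17; x(36) = 20.
Since (x(35), x(36)) = (x(0), x(1)) = (17, 20) (two consecutive terms determine the rest), the sequence is periodic with period 35.
So x(6480) = x(0 + ((6480-0) mod 35)) = x(5) = 3.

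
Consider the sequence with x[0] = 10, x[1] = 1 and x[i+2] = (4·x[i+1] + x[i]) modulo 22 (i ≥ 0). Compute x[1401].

We have x[0] = 10; x[1] = 1; x[2] = 14; x[3] = 13; x[4] = 0; x[5] = 13; x[6] = 8; x[7] = 1; x[8] = 12; x[9] = 5; x[10] = 10; x[11] = 1.
The sequence repeats with period 10.
So x[1401] = x[0 + ((1401-0) mod 10)] = x[1] = 1.

1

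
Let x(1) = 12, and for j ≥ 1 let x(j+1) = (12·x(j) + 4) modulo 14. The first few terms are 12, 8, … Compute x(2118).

x(1) = 12,  x(2) = 8,  x(3) = 2,  x(4) = 0,  x(5) = 4,  x(6) = 10,  x(7) = 12.
Since x(7) = x(1) = 12, the sequence is periodic with period 6.
So x(2118) = x(1 + ((2118-1) mod 6)) = x(6) = 10.

10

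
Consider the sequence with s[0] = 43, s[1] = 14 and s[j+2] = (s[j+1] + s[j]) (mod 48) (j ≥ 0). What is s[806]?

Computing terms: s[0] = 43,  s[1] = 14,  s[2] = 9,  s[3] = 23,  s[4] = 32,  s[5] = 7,  s[6] = 39,  s[7] = 46,  s[8] = 37,  s[9] = 35,  s[10] = 24,  s[11] = 11,  s[12] = 35,  s[13] = 46,  s[14] = 33,  s[15] = 31,  s[16] = 16,  s[17] = 47,  s[18] = 15,  s[19] = 14,  s[20] = 29,  s[21] = 43,  s[22] = 24,  s[23] = 19,  s[24] = 43,  s[25] = 14.
Since (s[24], s[25]) = (s[0], s[1]) = (43, 14) (two consecutive terms determine the rest), the sequence is periodic with period 24.
(806 - 0) mod 24 = 14, so s[806] = s[14] = 33.

33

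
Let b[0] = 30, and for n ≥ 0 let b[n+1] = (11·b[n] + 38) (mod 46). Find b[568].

b[0] = 30,  b[1] = 0,  b[2] = 38,  b[3] = 42,  b[4] = 40,  b[5] = 18,  b[6] = 6,  b[7] = 12,  b[8] = 32,  b[9] = 22,  b[10] = 4,  b[11] = 36,  b[12] = 20,  b[13] = 28,  b[14] = 24,  b[15] = 26,  b[16] = 2,  b[17] = 14,  b[18] = 8,  b[19] = 34,  b[20] = 44,  b[21] = 16,  b[22] = 30.
Since b[22] = b[0] = 30, the sequence is periodic with period 22.
So b[568] = b[0 + ((568-0) mod 22)] = b[18] = 8.

8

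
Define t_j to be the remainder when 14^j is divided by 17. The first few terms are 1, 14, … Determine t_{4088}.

We have t_0 = 1, t_1 = 14, t_2 = 9, t_3 = 7, t_4 = 13, t_5 = 12, t_6 = 15, t_7 = 6, t_8 = 16, t_9 = 3, t_{10} = 8, t_{11} = 10, t_{12} = 4, t_{13} = 5, t_{14} = 2, t_{15} = 11, t_{16} = 1.
The sequence repeats with period 16.
So t_{4088} = t_{0 + ((4088-0) mod 16)} = t_8 = 16.

16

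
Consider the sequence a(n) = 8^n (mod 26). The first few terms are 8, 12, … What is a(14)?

Computing terms: a(1) = 8; a(2) = 12; a(3) = 18; a(4) = 14; a(5) = 8.
The sequence repeats with period 4.
(14 - 1) mod 4 = 1, so a(14) = a(2) = 12.

12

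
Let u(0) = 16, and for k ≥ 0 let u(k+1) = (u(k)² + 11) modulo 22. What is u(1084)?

u(0) = 16; u(1) = 3; u(2) = 20; u(3) = 15; u(4) = 16.
The sequence repeats with period 4.
(1084 - 0) mod 4 = 0, so u(1084) = u(0) = 16.

16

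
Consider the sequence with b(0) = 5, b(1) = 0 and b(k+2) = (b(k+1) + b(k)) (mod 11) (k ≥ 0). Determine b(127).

7

b(0) = 5,  b(1) = 0,  b(2) = 5,  b(3) = 5,  b(4) = 10,  b(5) = 4,  b(6) = 3,  b(7) = 7,  b(8) = 10,  b(9) = 6,  b(10) = 5,  b(11) = 0.
Since (b(10), b(11)) = (b(0), b(1)) = (5, 0) (two consecutive terms determine the rest), the sequence is periodic with period 10.
(127 - 0) mod 10 = 7, so b(127) = b(7) = 7.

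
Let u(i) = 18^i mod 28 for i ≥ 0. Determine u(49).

4

Listing terms: u(0) = 1, u(1) = 18, u(2) = 16, u(3) = 8, u(4) = 4, u(5) = 16.
Since u(5) = u(2) = 16, the sequence is eventually periodic: after a pre-period of length 2 it cycles with period 3.
For i ≥ 2, u(i) depends only on (i - 2) mod 3. (49 - 2) mod 3 = 2, so u(49) = u(4) = 4.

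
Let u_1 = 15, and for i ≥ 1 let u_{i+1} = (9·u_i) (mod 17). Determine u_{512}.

13

Listing terms: u_1 = 15,  u_2 = 16,  u_3 = 8,  u_4 = 4,  u_5 = 2,  u_6 = 1,  u_7 = 9,  u_8 = 13,  u_9 = 15.
Since u_9 = u_1 = 15, the sequence is periodic with period 8.
(512 - 1) mod 8 = 7, so u_{512} = u_8 = 13.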